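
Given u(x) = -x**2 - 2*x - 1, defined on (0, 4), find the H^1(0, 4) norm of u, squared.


||u||_{H^1}^2 = 11852/15

The H^1 norm (squared) on an interval (0, L) is
  ||u||_{H^1}^2 = ∫_0^L u(x)^2 dx + ∫_0^L u'(x)^2 dx.
Compute u'(x) = -2*x - 2.
Then u(x)^2 = x**4 + 4*x**3 + 6*x**2 + 4*x + 1 and u'(x)^2 = 4*x**2 + 8*x + 4.
Integrate each monomial from 0 to 4 using ∫_0^4 c·x^n dx = c·4^(n+1)/(n+1):
  ∫_0^4 u(x)^2 dx = ∫_0^4 (x^4 + 4*x^3 + 6*x^2 + 4*x + 1) dx. Term by term:
    ∫_0^4 x^4 dx = 1024/5;  ∫_0^4 4*x^3 dx = 256;  ∫_0^4 6*x^2 dx = 128;
    ∫_0^4 4*x dx = 32;  ∫_0^4 1 dx = 4.
  Sum: 1024/5 + 256 + 128 + 32 + 4 = 3124/5.
  ∫_0^4 u'(x)^2 dx = ∫_0^4 (4*x^2 + 8*x + 4) dx. Term by term:
    ∫_0^4 4*x^2 dx = 256/3;  ∫_0^4 8*x dx = 64;  ∫_0^4 4 dx = 16.
  Sum: 256/3 + 64 + 16 = 496/3.
Adding: ||u||_{H^1}^2 = 3124/5 + 496/3 = 11852/15.


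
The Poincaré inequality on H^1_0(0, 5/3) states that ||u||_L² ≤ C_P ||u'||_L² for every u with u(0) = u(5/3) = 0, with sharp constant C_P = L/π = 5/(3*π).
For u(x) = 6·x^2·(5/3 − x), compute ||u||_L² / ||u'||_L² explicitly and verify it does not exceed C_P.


||u||_L² / ||u'||_L² = 5*sqrt(14)/42 < C_P = 5/(3*π).

u(x) = 6·x^2·(5/3 − x), so u'(x) = 2*x*(10 - 9*x).
u(x) = 6·x^2·(5/3 − x) vanishes at x = 0 and x = 5/3, so u ∈ H^1_0(0, 5/3). Differentiate via the product rule and integrate the resulting polynomials term by term.
  ∫_0^5/3 u² dx = ∫_0^5/3 (36*x^6 - 120*x^5 + 100*x^4) dx. Term by term:
    ∫_0^5/3 36*x^6 dx = 312500/1701;  ∫_0^5/3 -120*x^5 dx = -312500/729;  ∫_0^5/3 100*x^4 dx = 62500/243.
  Sum: 312500/1701 − 312500/729 + 62500/243 = 62500/5103.
  ∫_0^5/3 (u')² dx = ∫_0^5/3 (324*x^4 - 720*x^3 + 400*x^2) dx. Term by term:
    ∫_0^5/3 324*x^4 dx = 2500/3;  ∫_0^5/3 -720*x^3 dx = -12500/9;  ∫_0^5/3 400*x^2 dx = 50000/81.
  Sum: 2500/3 − 12500/9 + 50000/81 = 5000/81.
∫_0^5/3 u² dx = 62500/5103, so ||u||_L² = 250*sqrt(7)/189.
∫_0^5/3 (u')² dx = 5000/81, so ||u'||_L² = 50*sqrt(2)/9.
Ratio ||u||_L² / ||u'||_L² = 5*sqrt(14)/42.
Sharp Poincaré constant on H^1_0(0, 5/3) is C_P = L/π = 5/(3*π), achieved by sin(3*π/5·x).
A polynomial bump cannot attain the sharp Poincaré constant (only the first sine eigenfunction does), so the ratio is strictly less than C_P, consistent with ||u||_L² ≤ C_P ||u'||_L².


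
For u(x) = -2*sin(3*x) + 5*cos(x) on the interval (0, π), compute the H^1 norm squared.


||u||_{H^1(0,π)}^2 = 45*π

u'(x) = -5*sin(x) - 6*cos(3*x).
Expand u² and (u')² and integrate term by term on (0, π), using: for integers n ≥ 1, ∫_0^π sin²(nx) dx = ∫_0^π cos²(nx) dx = π/2; for n ≠ n', ∫_0^π sin(nx)sin(n'x) dx = ∫_0^π cos(nx)cos(n'x) dx = 0; and by product-to-sum, ∫_0^π sin(nx)cos(n'x) dx = ½∫_0^π [sin((n+n')x) + sin((n−n')x)] dx, which is 0 when n+n' is even and 2n/(n²−n'²) when n+n' is odd (it need not vanish on (0, π)).
  u² squared terms: (-2)²·∫sin(3x)² dx = 4·π/2 = 2*π;  (5)²·∫cos(x)² dx = 25·π/2 = 25*π/2.
  u² cross terms: 2·(-2)·(5)·∫sin(3x)·cos(x) dx = -20·(0) = 0.
  So ∫_0^π u² dx = 2*π + 25*π/2 + 0 = 29*π/2.
  (u')² squared terms: (-6)²·∫cos(3x)² dx = 36·π/2 = 18*π;  (-5)²·∫sin(x)² dx = 25·π/2 = 25*π/2.
  (u')² cross terms: 2·(-6)·(-5)·∫cos(3x)·sin(x) dx = 60·(0) = 0.
  So ∫_0^π (u')² dx = 18*π + 25*π/2 + 0 = 61*π/2.
||u||_{H^1}^2 = (29*π/2) + (61*π/2) = 45*π.


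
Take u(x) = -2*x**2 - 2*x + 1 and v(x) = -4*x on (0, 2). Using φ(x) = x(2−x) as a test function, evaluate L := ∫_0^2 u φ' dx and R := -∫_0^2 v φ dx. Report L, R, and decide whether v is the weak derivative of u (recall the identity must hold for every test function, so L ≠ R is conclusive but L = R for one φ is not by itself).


LHS = 8, RHS = 16/3. No, v is not the weak derivative of u.

u(x) = -2*x**2 - 2*x + 1, classical derivative u'(x) = -4*x - 2.
φ(x) = x(2−x), so φ'(x) = 2 - 2*x.
Note φ(0) = φ(2) = 0, so the boundary term u·φ vanishes.
LHS = ∫_0^2 u(x) φ'(x) dx = ∫_0^2 (4*x^3 - 6*x + 2) dx. Term by term:
  ∫_0^2 4*x^3 dx = 16;  ∫_0^2 -6*x dx = -12;  ∫_0^2 2 dx = 4.
Sum: 16 − 12 + 4 = 8.
So LHS = 8.
∫_0^2 v(x) φ(x) dx = ∫_0^2 (4*x^3 - 8*x^2) dx. Term by term:
  ∫_0^2 4*x^3 dx = 16;  ∫_0^2 -8*x^2 dx = -64/3.
Sum: 16 − 64/3 = -16/3.
So RHS = -∫_0^2 v(x) φ(x) dx = 16/3.
LHS − RHS = 8/3 ≠ 0, so the identity fails.
(For a valid weak derivative the identity must hold for EVERY test function, in particular this one. The failure shows v is NOT the weak derivative of u.)
Correct weak derivative would be u'(x) = -4*x - 2.


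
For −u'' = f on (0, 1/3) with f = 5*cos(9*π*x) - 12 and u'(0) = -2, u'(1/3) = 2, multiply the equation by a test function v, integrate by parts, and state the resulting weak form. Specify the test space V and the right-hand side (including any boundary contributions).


V = H^1(0, 1/3) (v unrestricted at boundary; u is determined up to an additive constant); weak form: ∫_0^1/3 u'v' dx = ∫_0^1/3 (5*cos(9*π*x) - 12) v dx + 2·v(1/3) + 2·v(0) for all v ∈ V.

Multiply both sides by a test function v and integrate from 0 to 1/3:
  ∫_0^1/3 −u''(x) v(x) dx = ∫_0^1/3 f(x) v(x) dx.
Integrate the LHS by parts once:
  ∫_0^1/3 −u'' v dx = −[u'(x) v(x)]_0^1/3 + ∫_0^1/3 u'(x) v'(x) dx.
Thus ∫_0^1/3 u'(x) v'(x) dx = ∫_0^1/3 f(x) v(x) dx + [u'(x) v(x)]_0^1/3.
Choose V so that boundary terms are either known or forced to vanish.
u has inhomogeneous Neumann u'(0) = -2, u'(1/3) = 2. [u' v]_0^1/3 = (2)·v(1/3) − (-2)·v(0) = 2·v(1/3) + 2·v(0). Take V = H^1(0, 1/3); boundary term becomes part of RHS.
Weak formulation: find u (satisfying any essential BC) such that ∫_0^1/3 u'(x) v'(x) dx = ∫_0^1/3 f v dx + 2·v(1/3) + 2·v(0) for all v ∈ V (Neumann data are natural BCs: they enter the RHS as boundary terms).
Substituting f(x) = 5*cos(9*π*x) - 12, the right-hand side is ∫_0^1/3 (5*cos(9*π*x) - 12) v dx + 2·v(1/3) + 2·v(0).
Compatibility check (pure Neumann): taking v ≡ 1 ∈ V gives 0 = ∫_0^1/3 f dx + (2) − (-2), i.e. ∫_0^1/3 f dx must equal u'(0) − u'(1/3) = -4. Indeed ∫_0^1/3 (5*cos(9*π*x) - 12) dx = -4, so the data are compatible. The solution is then unique only up to an additive constant (fix it e.g. by requiring ∫_0^1/3 u dx = 0).


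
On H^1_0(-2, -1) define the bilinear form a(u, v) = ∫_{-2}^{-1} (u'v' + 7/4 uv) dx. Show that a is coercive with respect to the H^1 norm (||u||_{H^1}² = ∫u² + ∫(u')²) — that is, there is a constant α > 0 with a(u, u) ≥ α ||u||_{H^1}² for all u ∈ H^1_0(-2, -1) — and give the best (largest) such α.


α = 1

Coercivity of a(·,·) on H^1_0(-2, -1) means a(u, u) ≥ α ||u||_{H^1}² for every u ∈ H^1_0.
The interval has length L = 1, and Poincaré/coercivity depend only on L. Here a(u, u) = ∫(u')² + (7/4)·∫u².
Here c = 7/4 ≥ 1, so a(u,u) = ∫(u')² + c∫u² ≥ ∫(u')² + ∫u² = ||u||_{H^1}², i.e. α = 1 works. No larger α is possible: a(u,u) ≥ α||u||_{H^1}² means (1−α)∫(u')² ≥ (α−c)∫u², and for the modes u_n = sin(nπ(x−x₀)/L) (x₀ the left endpoint) one has ∫u_n²/∫(u_n')² = (L/(nπ))² → 0, so a(u_n,u_n)/||u_n||_{H^1}² → 1. Hence the optimal constant is α = 1.
Therefore α = 1.


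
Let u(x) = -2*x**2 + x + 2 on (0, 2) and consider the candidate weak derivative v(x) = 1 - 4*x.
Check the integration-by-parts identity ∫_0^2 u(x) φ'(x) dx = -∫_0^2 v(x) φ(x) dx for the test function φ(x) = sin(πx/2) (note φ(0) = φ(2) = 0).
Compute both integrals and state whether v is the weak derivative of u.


LHS = 12/π, RHS = 12/π. Yes, v = u' weakly.

u(x) = -2*x**2 + x + 2, classical derivative u'(x) = 1 - 4*x.
φ(x) = sin(πx/2), so φ'(x) = π*cos(π*x/2)/2.
Note φ(0) = φ(2) = 0, so the boundary term u·φ vanishes.
LHS = ∫_0^2 u(x) φ'(x) dx = ∫_0^2 (-π*x^2*cos(π*x/2) + π*x*cos(π*x/2)/2 + π*cos(π*x/2)) dx. Term by term:
  ∫_0^2 π*cos(π*x/2) dx = 0;  ∫_0^2 π*x*cos(π*x/2)/2 dx = -4/π;  ∫_0^2 -π*x^2*cos(π*x/2) dx = 16/π.
Sum: 0 − 4/π + 16/π = 12/π.
So LHS = 12/π.
∫_0^2 v(x) φ(x) dx = ∫_0^2 (-4*x*sin(π*x/2) + sin(π*x/2)) dx. Term by term:
  ∫_0^2 -4*x*sin(π*x/2) dx = -16/π;  ∫_0^2 sin(π*x/2) dx = 4/π.
Sum: -16/π + 4/π = -12/π.
So RHS = -∫_0^2 v(x) φ(x) dx = 12/π.
LHS = RHS, so the identity holds for this test φ.
Moreover u is smooth here and v(x) = u'(x) = 1 - 4*x pointwise, so the identity holds for every test function. Hence v is the weak derivative of u.


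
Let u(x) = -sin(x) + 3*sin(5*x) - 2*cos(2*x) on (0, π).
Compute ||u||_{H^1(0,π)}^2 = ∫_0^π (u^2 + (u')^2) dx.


||u||_{H^1(0,π)}^2 = -880/21 + 128*π

u'(x) = 4*sin(2*x) - cos(x) + 15*cos(5*x).
Expand u² and (u')² and integrate term by term on (0, π), using: for integers n ≥ 1, ∫_0^π sin²(nx) dx = ∫_0^π cos²(nx) dx = π/2; for n ≠ n', ∫_0^π sin(nx)sin(n'x) dx = ∫_0^π cos(nx)cos(n'x) dx = 0; and by product-to-sum, ∫_0^π sin(nx)cos(n'x) dx = ½∫_0^π [sin((n+n')x) + sin((n−n')x)] dx, which is 0 when n+n' is even and 2n/(n²−n'²) when n+n' is odd (it need not vanish on (0, π)).
  u² squared terms: (-1)²·∫sin(x)² dx = 1·π/2 = π/2;  (-2)²·∫cos(2x)² dx = 4·π/2 = 2*π;  (3)²·∫sin(5x)² dx = 9·π/2 = 9*π/2.
  u² cross terms: 2·(-1)·(-2)·∫sin(x)·cos(2x) dx = 4·(-2/3) = -8/3;  2·(-1)·(3)·∫sin(x)·sin(5x) dx = -6·(0) = 0;  2·(-2)·(3)·∫cos(2x)·sin(5x) dx = -12·(10/21) = -40/7.
  So ∫_0^π u² dx = π/2 + 2*π + 9*π/2 − 8/3 + 0 − 40/7 = -176/21 + 7*π.
  (u')² squared terms: (-1)²·∫cos(x)² dx = 1·π/2 = π/2;  (4)²·∫sin(2x)² dx = 16·π/2 = 8*π;  (15)²·∫cos(5x)² dx = 225·π/2 = 225*π/2.
  (u')² cross terms: 2·(-1)·(4)·∫cos(x)·sin(2x) dx = -8·(4/3) = -32/3;  2·(-1)·(15)·∫cos(x)·cos(5x) dx = -30·(0) = 0;  2·(4)·(15)·∫sin(2x)·cos(5x) dx = 120·(-4/21) = -160/7.
  So ∫_0^π (u')² dx = π/2 + 8*π + 225*π/2 − 32/3 + 0 − 160/7 = -704/21 + 121*π.
||u||_{H^1}^2 = (-176/21 + 7*π) + (-704/21 + 121*π) = -880/21 + 128*π.


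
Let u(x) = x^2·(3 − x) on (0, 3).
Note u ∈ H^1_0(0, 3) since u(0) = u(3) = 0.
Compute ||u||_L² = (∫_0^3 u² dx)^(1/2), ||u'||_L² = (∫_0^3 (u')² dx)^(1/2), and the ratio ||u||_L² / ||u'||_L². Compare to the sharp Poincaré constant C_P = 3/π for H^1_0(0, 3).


||u||_L² / ||u'||_L² = 3*sqrt(14)/14 < C_P = 3/π.

u(x) = x^2·(3 − x), so u'(x) = 3*x*(2 - x).
u(x) = x^2·(3 − x) vanishes at x = 0 and x = 3, so u ∈ H^1_0(0, 3). Differentiate via the product rule and integrate the resulting polynomials term by term.
  ∫_0^3 u² dx = ∫_0^3 (x^6 - 6*x^5 + 9*x^4) dx. Term by term:
    ∫_0^3 x^6 dx = 2187/7;  ∫_0^3 -6*x^5 dx = -729;  ∫_0^3 9*x^4 dx = 2187/5.
  Sum: 2187/7 − 729 + 2187/5 = 729/35.
  ∫_0^3 (u')² dx = ∫_0^3 (9*x^4 - 36*x^3 + 36*x^2) dx. Term by term:
    ∫_0^3 9*x^4 dx = 2187/5;  ∫_0^3 -36*x^3 dx = -729;  ∫_0^3 36*x^2 dx = 324.
  Sum: 2187/5 − 729 + 324 = 162/5.
∫_0^3 u² dx = 729/35, so ||u||_L² = 27*sqrt(35)/35.
∫_0^3 (u')² dx = 162/5, so ||u'||_L² = 9*sqrt(10)/5.
Ratio ||u||_L² / ||u'||_L² = 3*sqrt(14)/14.
Sharp Poincaré constant on H^1_0(0, 3) is C_P = L/π = 3/π, achieved by sin(π/3·x).
A polynomial bump cannot attain the sharp Poincaré constant (only the first sine eigenfunction does), so the ratio is strictly less than C_P, consistent with ||u||_L² ≤ C_P ||u'||_L².


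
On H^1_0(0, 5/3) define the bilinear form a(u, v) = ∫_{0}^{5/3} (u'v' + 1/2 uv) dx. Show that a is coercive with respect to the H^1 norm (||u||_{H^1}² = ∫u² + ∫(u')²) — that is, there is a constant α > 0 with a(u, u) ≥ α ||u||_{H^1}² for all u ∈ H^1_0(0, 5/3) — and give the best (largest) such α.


α = (25 + 18*π^2)/(2*(25 + 9*π^2))

Coercivity of a(·,·) on H^1_0(0, 5/3) means a(u, u) ≥ α ||u||_{H^1}² for every u ∈ H^1_0.
The interval has length L = 5/3, and Poincaré/coercivity depend only on L. Here a(u, u) = ∫(u')² + (1/2)·∫u².
Here 0 < c = 1/2 < 1. The condition a(u,u) ≥ α||u||_{H^1}² reads (1−α)∫(u')² ≥ (α−c)∫u². Any admissible α is ≤ 1 (rapidly oscillating u have ∫u²/∫(u')² → 0), and α = 1 would force 0 ≥ (1−c)∫u², impossible since c < 1; so 1−α > 0. By the sharp Poincaré inequality on H^1_0 of an interval of length L, ∫(u')² ≥ (π/L)²∫u² with equality for the first sine mode sin(π(x−x₀)/L) (x₀ the left endpoint), so the inequality holds for all u iff (1−α)(π/L)² ≥ α − c, i.e. α ≤ ((π/L)² + c)/((π/L)² + 1) = (1 + c(L/π)²)/(1 + (L/π)²). With (π/L)² = 9*π^2/25 and c = 1/2, the largest admissible constant is α = ((π/L)² + c)/((π/L)² + 1).
Simplifying, α = (25 + 18*π^2)/(2*(25 + 9*π^2)).


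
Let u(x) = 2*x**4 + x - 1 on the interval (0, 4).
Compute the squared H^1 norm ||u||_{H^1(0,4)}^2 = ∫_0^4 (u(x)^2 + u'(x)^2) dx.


||u||_{H^1}^2 = 84814952/315

The H^1 norm (squared) on an interval (0, L) is
  ||u||_{H^1}^2 = ∫_0^L u(x)^2 dx + ∫_0^L u'(x)^2 dx.
Compute u'(x) = 8*x**3 + 1.
Then u(x)^2 = 4*x**8 + 4*x**5 - 4*x**4 + x**2 - 2*x + 1 and u'(x)^2 = 64*x**6 + 16*x**3 + 1.
Integrate each monomial from 0 to 4 using ∫_0^4 c·x^n dx = c·4^(n+1)/(n+1):
  ∫_0^4 u(x)^2 dx = ∫_0^4 (4*x^8 + 4*x^5 - 4*x^4 + x^2 - 2*x + 1) dx. Term by term:
    ∫_0^4 4*x^8 dx = 1048576/9;  ∫_0^4 4*x^5 dx = 8192/3;  ∫_0^4 -4*x^4 dx = -4096/5;
    ∫_0^4 x^2 dx = 64/3;  ∫_0^4 -2*x dx = -16;  ∫_0^4 1 dx = 4.
  Sum: 1048576/9 + 8192/3 − 4096/5 + 64/3 − 16 + 4 = 5329316/45.
  ∫_0^4 u'(x)^2 dx = ∫_0^4 (64*x^6 + 16*x^3 + 1) dx. Term by term:
    ∫_0^4 64*x^6 dx = 1048576/7;  ∫_0^4 16*x^3 dx = 1024;  ∫_0^4 1 dx = 4.
  Sum: 1048576/7 + 1024 + 4 = 1055772/7.
Adding: ||u||_{H^1}^2 = 5329316/45 + 1055772/7 = 84814952/315.


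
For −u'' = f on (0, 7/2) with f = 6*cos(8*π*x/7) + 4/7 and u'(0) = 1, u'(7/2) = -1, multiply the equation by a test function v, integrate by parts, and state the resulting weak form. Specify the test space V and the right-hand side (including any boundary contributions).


V = H^1(0, 7/2) (v unrestricted at boundary; u is determined up to an additive constant); weak form: ∫_0^7/2 u'v' dx = ∫_0^7/2 (6*cos(8*π*x/7) + 4/7) v dx − v(7/2) − v(0) for all v ∈ V.

Multiply both sides by a test function v and integrate from 0 to 7/2:
  ∫_0^7/2 −u''(x) v(x) dx = ∫_0^7/2 f(x) v(x) dx.
Integrate the LHS by parts once:
  ∫_0^7/2 −u'' v dx = −[u'(x) v(x)]_0^7/2 + ∫_0^7/2 u'(x) v'(x) dx.
Thus ∫_0^7/2 u'(x) v'(x) dx = ∫_0^7/2 f(x) v(x) dx + [u'(x) v(x)]_0^7/2.
Choose V so that boundary terms are either known or forced to vanish.
u has inhomogeneous Neumann u'(0) = 1, u'(7/2) = -1. [u' v]_0^7/2 = (-1)·v(7/2) − (1)·v(0) = − v(7/2) − v(0). Take V = H^1(0, 7/2); boundary term becomes part of RHS.
Weak formulation: find u (satisfying any essential BC) such that ∫_0^7/2 u'(x) v'(x) dx = ∫_0^7/2 f v dx − v(7/2) − v(0) for all v ∈ V (Neumann data are natural BCs: they enter the RHS as boundary terms).
Substituting f(x) = 6*cos(8*π*x/7) + 4/7, the right-hand side is ∫_0^7/2 (6*cos(8*π*x/7) + 4/7) v dx − v(7/2) − v(0).
Compatibility check (pure Neumann): taking v ≡ 1 ∈ V gives 0 = ∫_0^7/2 f dx + (-1) − (1), i.e. ∫_0^7/2 f dx must equal u'(0) − u'(7/2) = 2. Indeed ∫_0^7/2 (6*cos(8*π*x/7) + 4/7) dx = 2, so the data are compatible. The solution is then unique only up to an additive constant (fix it e.g. by requiring ∫_0^7/2 u dx = 0).


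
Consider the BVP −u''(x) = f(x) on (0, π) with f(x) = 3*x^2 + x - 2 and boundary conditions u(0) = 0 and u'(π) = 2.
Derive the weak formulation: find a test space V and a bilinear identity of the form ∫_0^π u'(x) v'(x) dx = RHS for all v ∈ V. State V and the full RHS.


V = {v ∈ H^1(0, π) : v(0) = 0} (test functions vanish at x = 0 where u is specified); weak form: ∫_0^π u'v' dx = ∫_0^π (3*x^2 + x - 2) v dx + 2·v(π) for all v ∈ V.

Multiply both sides by a test function v and integrate from 0 to π:
  ∫_0^π −u''(x) v(x) dx = ∫_0^π f(x) v(x) dx.
Integrate the LHS by parts once:
  ∫_0^π −u'' v dx = −[u'(x) v(x)]_0^π + ∫_0^π u'(x) v'(x) dx.
Thus ∫_0^π u'(x) v'(x) dx = ∫_0^π f(x) v(x) dx + [u'(x) v(x)]_0^π.
Choose V so that boundary terms are either known or forced to vanish.
Mixed BC: u(0) = 0 (Dirichlet) and u'(π) = 2 (Neumann). Define V = {v ∈ H^1(0, π) : v(0) = 0}. Then [u' v]_0^π = u'(π)·v(π) − u'(0)·0 = 2·v(π).
Weak formulation: find u (satisfying any essential BC) such that ∫_0^π u'(x) v'(x) dx = ∫_0^π f v dx + 2·v(π) for all v ∈ V (Dirichlet at 0 absorbed into V; Neumann datum at x = π contributes the boundary term).
Substituting f(x) = 3*x^2 + x - 2, the right-hand side is ∫_0^π (3*x^2 + x - 2) v dx + 2·v(π).


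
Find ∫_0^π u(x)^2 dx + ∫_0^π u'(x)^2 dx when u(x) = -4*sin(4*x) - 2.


||u||_{H^1(0,π)}^2 = 140*π

u'(x) = -16*cos(4*x).
Expand u² and (u')² and integrate term by term on (0, π), using: for integers n ≥ 1, ∫_0^π sin²(nx) dx = ∫_0^π cos²(nx) dx = π/2; for n ≠ n', ∫_0^π sin(nx)sin(n'x) dx = ∫_0^π cos(nx)cos(n'x) dx = 0; and by product-to-sum, ∫_0^π sin(nx)cos(n'x) dx = ½∫_0^π [sin((n+n')x) + sin((n−n')x)] dx, which is 0 when n+n' is even and 2n/(n²−n'²) when n+n' is odd (it need not vanish on (0, π)). For the constant mode: ∫_0^π 1 dx = π, ∫_0^π cos(nx) dx = 0, ∫_0^π sin(nx) dx = (1−(−1)^n)/n.
  u² squared terms: (-2)²·∫1 dx = 4·π = 4*π;  (-4)²·∫sin(4x)² dx = 16·π/2 = 8*π.
  u² cross terms: 2·(-2)·(-4)·∫1·sin(4x) dx = 16·(0) = 0.
  So ∫_0^π u² dx = 4*π + 8*π + 0 = 12*π.
  (u')² squared terms: (-16)²·∫cos(4x)² dx = 256·π/2 = 128*π.
  So ∫_0^π (u')² dx = 128*π.
||u||_{H^1}^2 = (12*π) + (128*π) = 140*π.


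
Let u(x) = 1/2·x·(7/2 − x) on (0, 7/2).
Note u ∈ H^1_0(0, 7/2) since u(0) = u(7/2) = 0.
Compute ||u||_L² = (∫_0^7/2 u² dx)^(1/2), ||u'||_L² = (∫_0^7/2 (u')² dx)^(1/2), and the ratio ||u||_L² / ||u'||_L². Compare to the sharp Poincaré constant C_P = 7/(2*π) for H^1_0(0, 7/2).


||u||_L² / ||u'||_L² = 7*sqrt(10)/20 < C_P = 7/(2*π).

u(x) = 1/2·x·(7/2 − x), so u'(x) = 7/4 - x.
u(x) = 1/2·x·(7/2 − x) vanishes at x = 0 and x = 7/2, so u ∈ H^1_0(0, 7/2). Differentiate via the product rule and integrate the resulting polynomials term by term.
  ∫_0^7/2 u² dx = ∫_0^7/2 (x^4/4 - 7*x^3/4 + 49*x^2/16) dx. Term by term:
    ∫_0^7/2 x^4/4 dx = 16807/640;  ∫_0^7/2 -7*x^3/4 dx = -16807/256;  ∫_0^7/2 49*x^2/16 dx = 16807/384.
  Sum: 16807/640 − 16807/256 + 16807/384 = 16807/3840.
  ∫_0^7/2 (u')² dx = ∫_0^7/2 (x^2 - 7*x/2 + 49/16) dx. Term by term:
    ∫_0^7/2 x^2 dx = 343/24;  ∫_0^7/2 -7*x/2 dx = -343/16;  ∫_0^7/2 49/16 dx = 343/32.
  Sum: 343/24 − 343/16 + 343/32 = 343/96.
∫_0^7/2 u² dx = 16807/3840, so ||u||_L² = 49*sqrt(105)/240.
∫_0^7/2 (u')² dx = 343/96, so ||u'||_L² = 7*sqrt(42)/24.
Ratio ||u||_L² / ||u'||_L² = 7*sqrt(10)/20.
Sharp Poincaré constant on H^1_0(0, 7/2) is C_P = L/π = 7/(2*π), achieved by sin(2*π/7·x).
A polynomial bump cannot attain the sharp Poincaré constant (only the first sine eigenfunction does), so the ratio is strictly less than C_P, consistent with ||u||_L² ≤ C_P ||u'||_L².


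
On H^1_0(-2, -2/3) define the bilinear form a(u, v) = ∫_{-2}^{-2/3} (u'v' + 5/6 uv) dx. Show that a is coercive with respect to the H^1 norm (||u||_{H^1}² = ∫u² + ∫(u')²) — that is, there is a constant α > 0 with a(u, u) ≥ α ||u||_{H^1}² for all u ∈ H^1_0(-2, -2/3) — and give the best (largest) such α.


α = (40 + 27*π^2)/(3*(16 + 9*π^2))

Coercivity of a(·,·) on H^1_0(-2, -2/3) means a(u, u) ≥ α ||u||_{H^1}² for every u ∈ H^1_0.
The interval has length L = 4/3, and Poincaré/coercivity depend only on L. Here a(u, u) = ∫(u')² + (5/6)·∫u².
Here 0 < c = 5/6 < 1. The condition a(u,u) ≥ α||u||_{H^1}² reads (1−α)∫(u')² ≥ (α−c)∫u². Any admissible α is ≤ 1 (rapidly oscillating u have ∫u²/∫(u')² → 0), and α = 1 would force 0 ≥ (1−c)∫u², impossible since c < 1; so 1−α > 0. By the sharp Poincaré inequality on H^1_0 of an interval of length L, ∫(u')² ≥ (π/L)²∫u² with equality for the first sine mode sin(π(x−x₀)/L) (x₀ the left endpoint), so the inequality holds for all u iff (1−α)(π/L)² ≥ α − c, i.e. α ≤ ((π/L)² + c)/((π/L)² + 1) = (1 + c(L/π)²)/(1 + (L/π)²). With (π/L)² = 9*π^2/16 and c = 5/6, the largest admissible constant is α = ((π/L)² + c)/((π/L)² + 1).
Simplifying, α = (40 + 27*π^2)/(3*(16 + 9*π^2)).


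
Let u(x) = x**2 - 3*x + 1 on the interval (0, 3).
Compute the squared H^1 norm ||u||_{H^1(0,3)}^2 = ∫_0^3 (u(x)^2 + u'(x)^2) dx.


||u||_{H^1}^2 = 111/10

The H^1 norm (squared) on an interval (0, L) is
  ||u||_{H^1}^2 = ∫_0^L u(x)^2 dx + ∫_0^L u'(x)^2 dx.
Compute u'(x) = 2*x - 3.
Then u(x)^2 = x**4 - 6*x**3 + 11*x**2 - 6*x + 1 and u'(x)^2 = 4*x**2 - 12*x + 9.
Integrate each monomial from 0 to 3 using ∫_0^3 c·x^n dx = c·3^(n+1)/(n+1):
  ∫_0^3 u(x)^2 dx = ∫_0^3 (x^4 - 6*x^3 + 11*x^2 - 6*x + 1) dx. Term by term:
    ∫_0^3 x^4 dx = 243/5;  ∫_0^3 -6*x^3 dx = -243/2;  ∫_0^3 11*x^2 dx = 99;
    ∫_0^3 -6*x dx = -27;  ∫_0^3 1 dx = 3.
  Sum: 243/5 − 243/2 + 99 − 27 + 3 = 21/10.
  ∫_0^3 u'(x)^2 dx = ∫_0^3 (4*x^2 - 12*x + 9) dx. Term by term:
    ∫_0^3 4*x^2 dx = 36;  ∫_0^3 -12*x dx = -54;  ∫_0^3 9 dx = 27.
  Sum: 36 − 54 + 27 = 9.
Adding: ||u||_{H^1}^2 = 21/10 + 9 = 111/10.


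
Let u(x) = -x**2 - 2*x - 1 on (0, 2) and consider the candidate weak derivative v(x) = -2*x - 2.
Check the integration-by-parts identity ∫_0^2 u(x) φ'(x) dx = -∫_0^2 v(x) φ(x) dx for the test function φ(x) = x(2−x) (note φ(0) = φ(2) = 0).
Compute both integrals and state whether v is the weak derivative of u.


LHS = 16/3, RHS = 16/3. Yes, v = u' weakly.

u(x) = -x**2 - 2*x - 1, classical derivative u'(x) = -2*x - 2.
φ(x) = x(2−x), so φ'(x) = 2 - 2*x.
Note φ(0) = φ(2) = 0, so the boundary term u·φ vanishes.
LHS = ∫_0^2 u(x) φ'(x) dx = ∫_0^2 (2*x^3 + 2*x^2 - 2*x - 2) dx. Term by term:
  ∫_0^2 2*x^3 dx = 8;  ∫_0^2 2*x^2 dx = 16/3;  ∫_0^2 -2*x dx = -4;
  ∫_0^2 -2 dx = -4.
Sum: 8 + 16/3 − 4 − 4 = 16/3.
So LHS = 16/3.
∫_0^2 v(x) φ(x) dx = ∫_0^2 (2*x^3 - 2*x^2 - 4*x) dx. Term by term:
  ∫_0^2 2*x^3 dx = 8;  ∫_0^2 -2*x^2 dx = -16/3;  ∫_0^2 -4*x dx = -8.
Sum: 8 − 16/3 − 8 = -16/3.
So RHS = -∫_0^2 v(x) φ(x) dx = 16/3.
LHS = RHS, so the identity holds for this test φ.
Moreover u is smooth here and v(x) = u'(x) = -2*x - 2 pointwise, so the identity holds for every test function. Hence v is the weak derivative of u.


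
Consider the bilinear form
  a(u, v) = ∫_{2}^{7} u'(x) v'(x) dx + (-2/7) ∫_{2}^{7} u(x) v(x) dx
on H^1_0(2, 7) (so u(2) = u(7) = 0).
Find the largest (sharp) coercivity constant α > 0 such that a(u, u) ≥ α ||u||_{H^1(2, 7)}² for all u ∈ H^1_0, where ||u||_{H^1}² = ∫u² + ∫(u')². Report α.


α = (-50/7 + π^2)/(π^2 + 25)

Coercivity of a(·,·) on H^1_0(2, 7) means a(u, u) ≥ α ||u||_{H^1}² for every u ∈ H^1_0.
The interval has length L = 5, and Poincaré/coercivity depend only on L. Here a(u, u) = ∫(u')² + (-2/7)·∫u².
Here c = -2/7 < 0 with |c| < (π/L)² = π^2/25, so coercivity still holds. The condition a(u,u) ≥ α||u||_{H^1}² reads (1−α)∫(u')² ≥ (α−c)∫u². Any admissible α is ≤ 1 (rapidly oscillating u have ∫u²/∫(u')² → 0), and α = 1 would force 0 ≥ (1−c)∫u², impossible since c < 1; so 1−α > 0. By the sharp Poincaré inequality on H^1_0 of an interval of length L, ∫(u')² ≥ (π/L)²∫u² with equality for the first sine mode sin(π(x−x₀)/L) (x₀ the left endpoint), so the inequality holds for all u iff (1−α)(π/L)² ≥ α − c, i.e. α ≤ ((π/L)² + c)/((π/L)² + 1) = (1 + c(L/π)²)/(1 + (L/π)²). (Direct route, valid since c ≤ 0: Poincaré gives c∫u² ≥ c(L/π)²∫(u')², so a(u,u) ≥ (1 + c(L/π)²)∫(u')², while ||u||_{H^1}² ≤ (1 + (L/π)²)∫(u')²; dividing yields the same α.) With (π/L)² = π^2/25 and c = -2/7, the largest admissible constant is α = ((π/L)² + c)/((π/L)² + 1).
Simplifying, α = (-50/7 + π^2)/(π^2 + 25).


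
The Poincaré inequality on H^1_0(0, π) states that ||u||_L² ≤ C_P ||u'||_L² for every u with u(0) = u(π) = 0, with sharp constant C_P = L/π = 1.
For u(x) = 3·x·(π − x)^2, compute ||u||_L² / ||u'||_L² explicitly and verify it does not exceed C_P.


||u||_L² / ||u'||_L² = sqrt(14)*π/14 < C_P = 1.

u(x) = 3·x·(π − x)^2, so u'(x) = 3*(x - π)*(3*x - π).
u(x) = 3·x·(π − x)^2 vanishes at x = 0 and x = π, so u ∈ H^1_0(0, π). Differentiate via the product rule and integrate the resulting polynomials term by term.
  ∫_0^π u² dx = ∫_0^π (9*x^6 - 36*π*x^5 + 54*π^2*x^4 - 36*π^3*x^3 + 9*π^4*x^2) dx. Term by term:
    ∫_0^π 9*x^6 dx = 9*π^7/7;  ∫_0^π -36*π*x^5 dx = -6*π^7;  ∫_0^π 54*π^2*x^4 dx = 54*π^7/5;
    ∫_0^π -36*π^3*x^3 dx = -9*π^7;  ∫_0^π 9*π^4*x^2 dx = 3*π^7.
  Sum: 9*π^7/7 − 6*π^7 + 54*π^7/5 − 9*π^7 + 3*π^7 = 3*π^7/35.
  ∫_0^π (u')² dx = ∫_0^π (81*x^4 - 216*π*x^3 + 198*π^2*x^2 - 72*π^3*x + 9*π^4) dx. Term by term:
    ∫_0^π 81*x^4 dx = 81*π^5/5;  ∫_0^π -216*π*x^3 dx = -54*π^5;  ∫_0^π 198*π^2*x^2 dx = 66*π^5;
    ∫_0^π -72*π^3*x dx = -36*π^5;  ∫_0^π 9*π^4 dx = 9*π^5.
  Sum: 81*π^5/5 − 54*π^5 + 66*π^5 − 36*π^5 + 9*π^5 = 6*π^5/5.
∫_0^π u² dx = 3*π^7/35, so ||u||_L² = sqrt(105)*π^(7/2)/35.
∫_0^π (u')² dx = 6*π^5/5, so ||u'||_L² = sqrt(30)*π^(5/2)/5.
Ratio ||u||_L² / ||u'||_L² = sqrt(14)*π/14.
Sharp Poincaré constant on H^1_0(0, π) is C_P = L/π = 1, achieved by sin(x).
A polynomial bump cannot attain the sharp Poincaré constant (only the first sine eigenfunction does), so the ratio is strictly less than C_P, consistent with ||u||_L² ≤ C_P ||u'||_L².


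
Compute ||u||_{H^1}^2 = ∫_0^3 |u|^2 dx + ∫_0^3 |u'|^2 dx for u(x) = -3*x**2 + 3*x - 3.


||u||_{H^1}^2 = 4509/10

The H^1 norm (squared) on an interval (0, L) is
  ||u||_{H^1}^2 = ∫_0^L u(x)^2 dx + ∫_0^L u'(x)^2 dx.
Compute u'(x) = 3 - 6*x.
Then u(x)^2 = 9*x**4 - 18*x**3 + 27*x**2 - 18*x + 9 and u'(x)^2 = 36*x**2 - 36*x + 9.
Integrate each monomial from 0 to 3 using ∫_0^3 c·x^n dx = c·3^(n+1)/(n+1):
  ∫_0^3 u(x)^2 dx = ∫_0^3 (9*x^4 - 18*x^3 + 27*x^2 - 18*x + 9) dx. Term by term:
    ∫_0^3 9*x^4 dx = 2187/5;  ∫_0^3 -18*x^3 dx = -729/2;  ∫_0^3 27*x^2 dx = 243;
    ∫_0^3 -18*x dx = -81;  ∫_0^3 9 dx = 27.
  Sum: 2187/5 − 729/2 + 243 − 81 + 27 = 2619/10.
  ∫_0^3 u'(x)^2 dx = ∫_0^3 (36*x^2 - 36*x + 9) dx. Term by term:
    ∫_0^3 36*x^2 dx = 324;  ∫_0^3 -36*x dx = -162;  ∫_0^3 9 dx = 27.
  Sum: 324 − 162 + 27 = 189.
Adding: ||u||_{H^1}^2 = 2619/10 + 189 = 4509/10.


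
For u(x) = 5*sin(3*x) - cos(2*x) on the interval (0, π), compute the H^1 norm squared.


||u||_{H^1(0,π)}^2 = -60 + 255*π/2

u'(x) = 2*sin(2*x) + 15*cos(3*x).
Expand u² and (u')² and integrate term by term on (0, π), using: for integers n ≥ 1, ∫_0^π sin²(nx) dx = ∫_0^π cos²(nx) dx = π/2; for n ≠ n', ∫_0^π sin(nx)sin(n'x) dx = ∫_0^π cos(nx)cos(n'x) dx = 0; and by product-to-sum, ∫_0^π sin(nx)cos(n'x) dx = ½∫_0^π [sin((n+n')x) + sin((n−n')x)] dx, which is 0 when n+n' is even and 2n/(n²−n'²) when n+n' is odd (it need not vanish on (0, π)).
  u² squared terms: (-1)²·∫cos(2x)² dx = 1·π/2 = π/2;  (5)²·∫sin(3x)² dx = 25·π/2 = 25*π/2.
  u² cross terms: 2·(-1)·(5)·∫cos(2x)·sin(3x) dx = -10·(6/5) = -12.
  So ∫_0^π u² dx = π/2 + 25*π/2 − 12 = -12 + 13*π.
  (u')² squared terms: (2)²·∫sin(2x)² dx = 4·π/2 = 2*π;  (15)²·∫cos(3x)² dx = 225·π/2 = 225*π/2.
  (u')² cross terms: 2·(2)·(15)·∫sin(2x)·cos(3x) dx = 60·(-4/5) = -48.
  So ∫_0^π (u')² dx = 2*π + 225*π/2 − 48 = -48 + 229*π/2.
||u||_{H^1}^2 = (-12 + 13*π) + (-48 + 229*π/2) = -60 + 255*π/2.


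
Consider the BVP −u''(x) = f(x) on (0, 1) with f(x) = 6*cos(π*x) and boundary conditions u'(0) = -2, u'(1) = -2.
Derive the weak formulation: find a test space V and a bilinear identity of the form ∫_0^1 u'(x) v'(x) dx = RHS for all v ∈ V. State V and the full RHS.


V = H^1(0, 1) (v unrestricted at boundary; u is determined up to an additive constant); weak form: ∫_0^1 u'v' dx = ∫_0^1 (6*cos(π*x)) v dx − 2·v(1) + 2·v(0) for all v ∈ V.

Multiply both sides by a test function v and integrate from 0 to 1:
  ∫_0^1 −u''(x) v(x) dx = ∫_0^1 f(x) v(x) dx.
Integrate the LHS by parts once:
  ∫_0^1 −u'' v dx = −[u'(x) v(x)]_0^1 + ∫_0^1 u'(x) v'(x) dx.
Thus ∫_0^1 u'(x) v'(x) dx = ∫_0^1 f(x) v(x) dx + [u'(x) v(x)]_0^1.
Choose V so that boundary terms are either known or forced to vanish.
u has inhomogeneous Neumann u'(0) = -2, u'(1) = -2. [u' v]_0^1 = (-2)·v(1) − (-2)·v(0) = − 2·v(1) + 2·v(0). Take V = H^1(0, 1); boundary term becomes part of RHS.
Weak formulation: find u (satisfying any essential BC) such that ∫_0^1 u'(x) v'(x) dx = ∫_0^1 f v dx − 2·v(1) + 2·v(0) for all v ∈ V (Neumann data are natural BCs: they enter the RHS as boundary terms).
Substituting f(x) = 6*cos(π*x), the right-hand side is ∫_0^1 (6*cos(π*x)) v dx − 2·v(1) + 2·v(0).
Compatibility check (pure Neumann): taking v ≡ 1 ∈ V gives 0 = ∫_0^1 f dx + (-2) − (-2), i.e. ∫_0^1 f dx must equal u'(0) − u'(1) = 0. Indeed ∫_0^1 (6*cos(π*x)) dx = 0, so the data are compatible. The solution is then unique only up to an additive constant (fix it e.g. by requiring ∫_0^1 u dx = 0).


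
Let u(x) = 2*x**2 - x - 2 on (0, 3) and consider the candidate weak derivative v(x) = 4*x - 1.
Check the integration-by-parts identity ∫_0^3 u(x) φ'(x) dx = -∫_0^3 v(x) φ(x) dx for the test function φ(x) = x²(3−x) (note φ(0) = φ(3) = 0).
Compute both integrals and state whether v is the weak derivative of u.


LHS = -837/20, RHS = -837/20. Yes, v = u' weakly.

u(x) = 2*x**2 - x - 2, classical derivative u'(x) = 4*x - 1.
φ(x) = x²(3−x), so φ'(x) = 3*x*(2 - x).
Note φ(0) = φ(3) = 0, so the boundary term u·φ vanishes.
LHS = ∫_0^3 u(x) φ'(x) dx = ∫_0^3 (-6*x^4 + 15*x^3 - 12*x) dx. Term by term:
  ∫_0^3 -6*x^4 dx = -1458/5;  ∫_0^3 15*x^3 dx = 1215/4;  ∫_0^3 -12*x dx = -54.
Sum: -1458/5 + 1215/4 − 54 = -837/20.
So LHS = -837/20.
∫_0^3 v(x) φ(x) dx = ∫_0^3 (-4*x^4 + 13*x^3 - 3*x^2) dx. Term by term:
  ∫_0^3 -4*x^4 dx = -972/5;  ∫_0^3 13*x^3 dx = 1053/4;  ∫_0^3 -3*x^2 dx = -27.
Sum: -972/5 + 1053/4 − 27 = 837/20.
So RHS = -∫_0^3 v(x) φ(x) dx = -837/20.
LHS = RHS, so the identity holds for this test φ.
Moreover u is smooth here and v(x) = u'(x) = 4*x - 1 pointwise, so the identity holds for every test function. Hence v is the weak derivative of u.


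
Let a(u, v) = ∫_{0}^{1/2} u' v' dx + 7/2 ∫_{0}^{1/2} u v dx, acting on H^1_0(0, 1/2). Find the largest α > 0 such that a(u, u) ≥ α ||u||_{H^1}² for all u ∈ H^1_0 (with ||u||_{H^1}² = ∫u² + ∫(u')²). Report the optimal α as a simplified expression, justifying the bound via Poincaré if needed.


α = 1

Coercivity of a(·,·) on H^1_0(0, 1/2) means a(u, u) ≥ α ||u||_{H^1}² for every u ∈ H^1_0.
The interval has length L = 1/2, and Poincaré/coercivity depend only on L. Here a(u, u) = ∫(u')² + (7/2)·∫u².
Here c = 7/2 ≥ 1, so a(u,u) = ∫(u')² + c∫u² ≥ ∫(u')² + ∫u² = ||u||_{H^1}², i.e. α = 1 works. No larger α is possible: a(u,u) ≥ α||u||_{H^1}² means (1−α)∫(u')² ≥ (α−c)∫u², and for the modes u_n = sin(nπ(x−x₀)/L) (x₀ the left endpoint) one has ∫u_n²/∫(u_n')² = (L/(nπ))² → 0, so a(u_n,u_n)/||u_n||_{H^1}² → 1. Hence the optimal constant is α = 1.
Therefore α = 1.


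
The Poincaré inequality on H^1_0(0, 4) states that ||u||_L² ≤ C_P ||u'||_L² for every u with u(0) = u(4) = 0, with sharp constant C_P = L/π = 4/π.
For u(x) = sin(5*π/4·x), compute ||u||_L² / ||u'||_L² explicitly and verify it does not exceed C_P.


||u||_L² / ||u'||_L² = 4/(5*π) < C_P = 4/π.

u(x) = sin(5*π/4·x), so u'(x) = 5*π*cos(5*π*x/4)/4.
Writing u(x) = A·sin(kπx/L) with A = 1 and k = 5, use ∫_0^L sin²(kπx/L) dx = L/2 and ∫_0^L cos²(kπx/L) dx = L/2.
u² = 1·sin²(5*π/4·x) and (u')² = 25*π^2/16·cos²(5*π/4·x), and each of sin², cos² integrates to L/2 = 2 over (0, 4).
∫_0^4 u² dx = 2, so ||u||_L² = sqrt(2).
∫_0^4 (u')² dx = 25*π^2/8, so ||u'||_L² = 5*sqrt(2)*π/4.
Ratio ||u||_L² / ||u'||_L² = 4/(5*π).
Sharp Poincaré constant on H^1_0(0, 4) is C_P = L/π = 4/π, achieved by sin(π/4·x).
This is the k = 5 harmonic; the ratio L/(kπ) is strictly less than C_P = L/π, consistent with the sharp inequality ||u||_L² ≤ C_P ||u'||_L².


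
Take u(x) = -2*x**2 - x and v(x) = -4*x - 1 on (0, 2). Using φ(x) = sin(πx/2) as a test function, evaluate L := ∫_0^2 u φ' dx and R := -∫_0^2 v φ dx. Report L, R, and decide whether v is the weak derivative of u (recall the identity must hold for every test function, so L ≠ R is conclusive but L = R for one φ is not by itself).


LHS = 20/π, RHS = 20/π. Yes, v = u' weakly.

u(x) = -2*x**2 - x, classical derivative u'(x) = -4*x - 1.
φ(x) = sin(πx/2), so φ'(x) = π*cos(π*x/2)/2.
Note φ(0) = φ(2) = 0, so the boundary term u·φ vanishes.
LHS = ∫_0^2 u(x) φ'(x) dx = ∫_0^2 (-π*x^2*cos(π*x/2) - π*x*cos(π*x/2)/2) dx. Term by term:
  ∫_0^2 -π*x^2*cos(π*x/2) dx = 16/π;  ∫_0^2 -π*x*cos(π*x/2)/2 dx = 4/π.
Sum: 16/π + 4/π = 20/π.
So LHS = 20/π.
∫_0^2 v(x) φ(x) dx = ∫_0^2 (-4*x*sin(π*x/2) - sin(π*x/2)) dx. Term by term:
  ∫_0^2 -sin(π*x/2) dx = -4/π;  ∫_0^2 -4*x*sin(π*x/2) dx = -16/π.
Sum: -4/π − 16/π = -20/π.
So RHS = -∫_0^2 v(x) φ(x) dx = 20/π.
LHS = RHS, so the identity holds for this test φ.
Moreover u is smooth here and v(x) = u'(x) = -4*x - 1 pointwise, so the identity holds for every test function. Hence v is the weak derivative of u.


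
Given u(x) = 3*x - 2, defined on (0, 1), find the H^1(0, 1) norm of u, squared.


||u||_{H^1}^2 = 10

The H^1 norm (squared) on an interval (0, L) is
  ||u||_{H^1}^2 = ∫_0^L u(x)^2 dx + ∫_0^L u'(x)^2 dx.
Compute u'(x) = 3.
Then u(x)^2 = 9*x**2 - 12*x + 4 and u'(x)^2 = 9.
Integrate each monomial from 0 to 1 using ∫_0^1 c·x^n dx = c·1^(n+1)/(n+1):
  ∫_0^1 u(x)^2 dx = ∫_0^1 (9*x^2 - 12*x + 4) dx. Term by term:
    ∫_0^1 9*x^2 dx = 3;  ∫_0^1 -12*x dx = -6;  ∫_0^1 4 dx = 4.
  Sum: 3 − 6 + 4 = 1.
  ∫_0^1 u'(x)^2 dx = ∫_0^1 (9) dx. Term by term:
    ∫_0^1 9 dx = 9.
Adding: ||u||_{H^1}^2 = 1 + 9 = 10.


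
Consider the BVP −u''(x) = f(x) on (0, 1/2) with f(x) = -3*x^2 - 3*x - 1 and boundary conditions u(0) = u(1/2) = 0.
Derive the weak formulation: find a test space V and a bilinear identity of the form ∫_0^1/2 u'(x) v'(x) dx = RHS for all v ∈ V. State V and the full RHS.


V = H^1_0(0, 1/2) (so v(0) = v(1/2) = 0); weak form: ∫_0^1/2 u'v' dx = ∫_0^1/2 (-3*x^2 - 3*x - 1) v dx for all v ∈ V.

Multiply both sides by a test function v and integrate from 0 to 1/2:
  ∫_0^1/2 −u''(x) v(x) dx = ∫_0^1/2 f(x) v(x) dx.
Integrate the LHS by parts once:
  ∫_0^1/2 −u'' v dx = −[u'(x) v(x)]_0^1/2 + ∫_0^1/2 u'(x) v'(x) dx.
Thus ∫_0^1/2 u'(x) v'(x) dx = ∫_0^1/2 f(x) v(x) dx + [u'(x) v(x)]_0^1/2.
Choose V so that boundary terms are either known or forced to vanish.
u is Dirichlet: u(0) = u(1/2) = 0. Let V = H^1_0(0, 1/2); then v(0) = v(1/2) = 0, and [u' v]_0^1/2 = 0.
Weak formulation: find u (satisfying any essential BC) such that ∫_0^1/2 u'(x) v'(x) dx = ∫_0^1/2 f v dx for all v ∈ V.
Substituting f(x) = -3*x^2 - 3*x - 1, the right-hand side is ∫_0^1/2 (-3*x^2 - 3*x - 1) v dx.


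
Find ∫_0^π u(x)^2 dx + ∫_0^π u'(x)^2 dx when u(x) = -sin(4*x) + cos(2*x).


||u||_{H^1(0,π)}^2 = 11*π

u'(x) = -2*sin(2*x) - 4*cos(4*x).
Expand u² and (u')² and integrate term by term on (0, π), using: for integers n ≥ 1, ∫_0^π sin²(nx) dx = ∫_0^π cos²(nx) dx = π/2; for n ≠ n', ∫_0^π sin(nx)sin(n'x) dx = ∫_0^π cos(nx)cos(n'x) dx = 0; and by product-to-sum, ∫_0^π sin(nx)cos(n'x) dx = ½∫_0^π [sin((n+n')x) + sin((n−n')x)] dx, which is 0 when n+n' is even and 2n/(n²−n'²) when n+n' is odd (it need not vanish on (0, π)).
  u² squared terms: (-1)²·∫sin(4x)² dx = 1·π/2 = π/2;  (1)²·∫cos(2x)² dx = 1·π/2 = π/2.
  u² cross terms: 2·(-1)·(1)·∫sin(4x)·cos(2x) dx = -2·(0) = 0.
  So ∫_0^π u² dx = π/2 + π/2 + 0 = π.
  (u')² squared terms: (-4)²·∫cos(4x)² dx = 16·π/2 = 8*π;  (-2)²·∫sin(2x)² dx = 4·π/2 = 2*π.
  (u')² cross terms: 2·(-4)·(-2)·∫cos(4x)·sin(2x) dx = 16·(0) = 0.
  So ∫_0^π (u')² dx = 8*π + 2*π + 0 = 10*π.
||u||_{H^1}^2 = (π) + (10*π) = 11*π.


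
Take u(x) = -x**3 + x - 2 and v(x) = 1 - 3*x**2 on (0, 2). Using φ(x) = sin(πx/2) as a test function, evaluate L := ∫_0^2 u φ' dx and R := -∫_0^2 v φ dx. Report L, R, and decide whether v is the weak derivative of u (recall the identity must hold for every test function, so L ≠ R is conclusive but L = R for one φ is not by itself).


LHS = -96/π^3 + 20/π, RHS = -96/π^3 + 20/π. Yes, v = u' weakly.

u(x) = -x**3 + x - 2, classical derivative u'(x) = 1 - 3*x**2.
φ(x) = sin(πx/2), so φ'(x) = π*cos(π*x/2)/2.
Note φ(0) = φ(2) = 0, so the boundary term u·φ vanishes.
LHS = ∫_0^2 u(x) φ'(x) dx = ∫_0^2 (-π*x^3*cos(π*x/2)/2 + π*x*cos(π*x/2)/2 - π*cos(π*x/2)) dx. Term by term:
  ∫_0^2 -π*cos(π*x/2) dx = 0;  ∫_0^2 π*x*cos(π*x/2)/2 dx = -4/π;  ∫_0^2 -π*x^3*cos(π*x/2)/2 dx = -96/π^3 + 24/π.
Sum: 0 − 4/π + -96/π^3 + 24/π = -96/π^3 + 20/π.
So LHS = -96/π^3 + 20/π.
∫_0^2 v(x) φ(x) dx = ∫_0^2 (-3*x^2*sin(π*x/2) + sin(π*x/2)) dx. Term by term:
  ∫_0^2 -3*x^2*sin(π*x/2) dx = -24/π + 96/π^3;  ∫_0^2 sin(π*x/2) dx = 4/π.
Sum: -24/π + 96/π^3 + 4/π = -20/π + 96/π^3.
So RHS = -∫_0^2 v(x) φ(x) dx = -96/π^3 + 20/π.
LHS = RHS, so the identity holds for this test φ.
Moreover u is smooth here and v(x) = u'(x) = 1 - 3*x**2 pointwise, so the identity holds for every test function. Hence v is the weak derivative of u.


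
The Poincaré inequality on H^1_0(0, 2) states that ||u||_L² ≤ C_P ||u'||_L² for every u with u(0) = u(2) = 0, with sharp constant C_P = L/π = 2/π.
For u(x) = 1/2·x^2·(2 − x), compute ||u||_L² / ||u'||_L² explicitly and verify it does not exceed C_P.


||u||_L² / ||u'||_L² = sqrt(14)/7 < C_P = 2/π.

u(x) = 1/2·x^2·(2 − x), so u'(x) = x*(4 - 3*x)/2.
u(x) = 1/2·x^2·(2 − x) vanishes at x = 0 and x = 2, so u ∈ H^1_0(0, 2). Differentiate via the product rule and integrate the resulting polynomials term by term.
  ∫_0^2 u² dx = ∫_0^2 (x^6/4 - x^5 + x^4) dx. Term by term:
    ∫_0^2 x^6/4 dx = 32/7;  ∫_0^2 -x^5 dx = -32/3;  ∫_0^2 x^4 dx = 32/5.
  Sum: 32/7 − 32/3 + 32/5 = 32/105.
  ∫_0^2 (u')² dx = ∫_0^2 (9*x^4/4 - 6*x^3 + 4*x^2) dx. Term by term:
    ∫_0^2 9*x^4/4 dx = 72/5;  ∫_0^2 -6*x^3 dx = -24;  ∫_0^2 4*x^2 dx = 32/3.
  Sum: 72/5 − 24 + 32/3 = 16/15.
∫_0^2 u² dx = 32/105, so ||u||_L² = 4*sqrt(210)/105.
∫_0^2 (u')² dx = 16/15, so ||u'||_L² = 4*sqrt(15)/15.
Ratio ||u||_L² / ||u'||_L² = sqrt(14)/7.
Sharp Poincaré constant on H^1_0(0, 2) is C_P = L/π = 2/π, achieved by sin(π/2·x).
A polynomial bump cannot attain the sharp Poincaré constant (only the first sine eigenfunction does), so the ratio is strictly less than C_P, consistent with ||u||_L² ≤ C_P ||u'||_L².


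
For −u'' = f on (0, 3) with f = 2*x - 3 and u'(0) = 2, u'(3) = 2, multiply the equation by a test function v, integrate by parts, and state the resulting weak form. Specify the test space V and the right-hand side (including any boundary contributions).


V = H^1(0, 3) (v unrestricted at boundary; u is determined up to an additive constant); weak form: ∫_0^3 u'v' dx = ∫_0^3 (2*x - 3) v dx + 2·v(3) − 2·v(0) for all v ∈ V.

Multiply both sides by a test function v and integrate from 0 to 3:
  ∫_0^3 −u''(x) v(x) dx = ∫_0^3 f(x) v(x) dx.
Integrate the LHS by parts once:
  ∫_0^3 −u'' v dx = −[u'(x) v(x)]_0^3 + ∫_0^3 u'(x) v'(x) dx.
Thus ∫_0^3 u'(x) v'(x) dx = ∫_0^3 f(x) v(x) dx + [u'(x) v(x)]_0^3.
Choose V so that boundary terms are either known or forced to vanish.
u has inhomogeneous Neumann u'(0) = 2, u'(3) = 2. [u' v]_0^3 = (2)·v(3) − (2)·v(0) = 2·v(3) − 2·v(0). Take V = H^1(0, 3); boundary term becomes part of RHS.
Weak formulation: find u (satisfying any essential BC) such that ∫_0^3 u'(x) v'(x) dx = ∫_0^3 f v dx + 2·v(3) − 2·v(0) for all v ∈ V (Neumann data are natural BCs: they enter the RHS as boundary terms).
Substituting f(x) = 2*x - 3, the right-hand side is ∫_0^3 (2*x - 3) v dx + 2·v(3) − 2·v(0).
Compatibility check (pure Neumann): taking v ≡ 1 ∈ V gives 0 = ∫_0^3 f dx + (2) − (2), i.e. ∫_0^3 f dx must equal u'(0) − u'(3) = 0. Indeed ∫_0^3 (2*x - 3) dx = 0, so the data are compatible. The solution is then unique only up to an additive constant (fix it e.g. by requiring ∫_0^3 u dx = 0).
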